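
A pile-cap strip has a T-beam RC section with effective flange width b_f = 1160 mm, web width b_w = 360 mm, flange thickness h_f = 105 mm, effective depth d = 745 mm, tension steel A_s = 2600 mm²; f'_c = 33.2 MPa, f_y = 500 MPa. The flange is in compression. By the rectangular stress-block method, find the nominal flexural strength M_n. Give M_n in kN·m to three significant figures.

M_n ≈ 943 kN·m

Tension: T = A_s f_y = 2600 × 500 = 1300000 N.
Try a within the flange: a = T/(0.85 f'_c b_f) = 1300000/(0.85 × 33.2 × 1160) = 39.71 mm.
Since a = 39.71 ≤ h_f = 105 mm, the stress block lies entirely in the flange; analyse as a rectangular beam of width b_f.
M_n = T(d − a/2) = 1300000 × (745 − 19.855) = 942.69 × 10⁶ N·mm.
M_n = 942.69 kN·m.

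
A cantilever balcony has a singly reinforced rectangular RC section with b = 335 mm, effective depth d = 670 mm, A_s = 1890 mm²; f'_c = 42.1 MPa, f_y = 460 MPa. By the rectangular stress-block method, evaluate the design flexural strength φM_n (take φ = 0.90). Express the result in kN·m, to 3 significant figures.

T = A_s f_y = 1890 × 460 = 869400 N = 869.4 kN.
From C = T: a = T/(0.85 f'_c b) = 869400/(0.85 × 42.1 × 335) = 72.52 mm.
M_n = T(d − a/2) = 869.4 kN × (670 − 36.26) mm = 550.97 kN·m.
φM_n = 0.90 × 550.97 = 495.87 kN·m.

φM_n ≈ 496 kN·m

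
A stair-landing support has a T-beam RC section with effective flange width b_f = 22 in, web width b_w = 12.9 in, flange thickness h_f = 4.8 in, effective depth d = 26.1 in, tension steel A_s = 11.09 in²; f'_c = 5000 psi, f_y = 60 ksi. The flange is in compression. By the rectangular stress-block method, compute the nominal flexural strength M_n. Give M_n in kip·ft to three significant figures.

M_n ≈ 1240 kip·ft

Tension: T = A_s f_y = 11.09 × 60 = 665.4 kips.
Try a within the flange: a = T/(0.85 f'_c b_f) = 665.4/(0.85 × 5 × 22) = 7.117 in.
a = 7.117 > h_f = 4.8 in: the block extends into the web. Split into flange-overhang and web parts.
C_f = 0.85 f'_c (b_f − b_w) h_f = 0.85 × 5 × (22 − 12.9) × 4.8 = 185.6 kips.
Remaining web compression depth: a_w = (T − C_f)/(0.85 f'_c b_w) = (665.4 − 185.6)/(0.85 × 5 × 12.9) = 8.751 in.
M_n = C_f(d − h_f/2) + (T − C_f)(d − a_w/2) = 185.6 × (26.1 − 2.4) + 479.8 × (26.1 − 4.3755) = 4398.7 + 10423.4 = 14822.1 kip·in.
M_n = 14822.1/12 = 1235.18 kip·ft.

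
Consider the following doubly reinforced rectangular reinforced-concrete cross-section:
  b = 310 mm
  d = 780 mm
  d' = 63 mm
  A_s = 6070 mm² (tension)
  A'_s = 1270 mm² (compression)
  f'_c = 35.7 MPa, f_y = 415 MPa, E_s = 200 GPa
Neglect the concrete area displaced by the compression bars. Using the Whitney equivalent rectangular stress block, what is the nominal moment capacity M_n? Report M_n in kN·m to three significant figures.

M_n ≈ 1720 kN·m

Assume both tension and compression steel yield.
Net tension couple steel: A_s − A'_s = 4800 mm².
a = (A_s − A'_s) f_y / (0.85 f'_c b) = 1992000/(0.85 × 35.7 × 310) = 211.76 mm.
c = a/β₁ = 211.76/0.795 = 266.36 mm; ε'_s = 0.003(c − d')/c = 0.0023 ≥ f_y/E_s = 0.0021, so compression steel does yield.
M_n = (A_s − A'_s) f_y (d − a/2) + A'_s f_y (d − d') = [1992000 × (780 − 105.88) + 527050 × (780 − 63)] × 10⁻⁶ = 1342.85 + 377.89 = 1720.74 kN·m.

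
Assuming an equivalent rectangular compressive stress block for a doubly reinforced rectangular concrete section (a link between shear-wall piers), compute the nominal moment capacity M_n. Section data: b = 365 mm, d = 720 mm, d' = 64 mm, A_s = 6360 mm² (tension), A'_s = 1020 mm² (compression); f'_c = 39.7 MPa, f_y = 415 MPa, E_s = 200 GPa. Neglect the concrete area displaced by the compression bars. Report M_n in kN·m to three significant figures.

M_n ≈ 1670 kN·m

Assume both tension and compression steel yield.
Net tension couple steel: A_s − A'_s = 5340 mm².
a = (A_s − A'_s) f_y / (0.85 f'_c b) = 2216100/(0.85 × 39.7 × 365) = 179.92 mm.
c = a/β₁ = 179.92/0.766 = 234.88 mm; ε'_s = 0.003(c − d')/c = 0.0022 ≥ f_y/E_s = 0.0021, so compression steel does yield.
M_n = (A_s − A'_s) f_y (d − a/2) + A'_s f_y (d − d') = [2216100 × (720 − 89.96) + 423300 × (720 − 64)] × 10⁻⁶ = 1396.23 + 277.68 = 1673.91 kN·m.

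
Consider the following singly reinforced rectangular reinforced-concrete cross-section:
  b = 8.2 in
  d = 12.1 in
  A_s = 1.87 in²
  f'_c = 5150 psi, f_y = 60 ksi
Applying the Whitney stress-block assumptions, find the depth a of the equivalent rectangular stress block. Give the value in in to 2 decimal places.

T = A_s f_y = 1.87 × 60 = 112.2 kips.
a = T/(0.85 f'_c b) = 112.2/(0.85 × 5.15 × 8.2) = 3.13 in.

a ≈ 3.13 in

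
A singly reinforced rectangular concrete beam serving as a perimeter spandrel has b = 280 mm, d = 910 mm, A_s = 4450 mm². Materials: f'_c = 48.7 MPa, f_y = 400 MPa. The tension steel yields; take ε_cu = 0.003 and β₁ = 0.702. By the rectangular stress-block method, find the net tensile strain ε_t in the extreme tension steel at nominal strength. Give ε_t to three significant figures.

ε_t ≈ 0.00948

a = A_s f_y/(0.85 f'_c b) = 153.57 mm.
β₁ = 0.702, so c = a/β₁ = 153.57/0.702 = 218.76 mm.
From the linear strain diagram with ε_cu = 0.003: ε_t = 0.003 (d − c)/c = 0.003 × (910 − 218.76)/218.76 = 0.00948.
Since ε_t ≥ 0.005, the section is tension-controlled.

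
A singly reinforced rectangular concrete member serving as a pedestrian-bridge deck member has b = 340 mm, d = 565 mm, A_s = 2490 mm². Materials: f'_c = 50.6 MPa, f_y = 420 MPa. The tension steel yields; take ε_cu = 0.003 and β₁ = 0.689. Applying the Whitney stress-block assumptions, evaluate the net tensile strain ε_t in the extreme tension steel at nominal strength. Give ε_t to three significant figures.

ε_t ≈ 0.0133

a = A_s f_y/(0.85 f'_c b) = 71.52 mm.
β₁ = 0.689, so c = a/β₁ = 71.52/0.689 = 103.80 mm.
From the linear strain diagram with ε_cu = 0.003: ε_t = 0.003 (d − c)/c = 0.003 × (565 − 103.80)/103.80 = 0.0133.
Since ε_t ≥ 0.005, the section is tension-controlled.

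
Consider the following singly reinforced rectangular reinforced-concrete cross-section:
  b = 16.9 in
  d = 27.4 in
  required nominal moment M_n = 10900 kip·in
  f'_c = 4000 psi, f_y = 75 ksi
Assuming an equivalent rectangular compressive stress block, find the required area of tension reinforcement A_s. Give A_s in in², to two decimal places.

A_s ≈ 6.23 in²

From M_n = 0.85 f'_c a b (d − a/2):
a = d − √(d² − 2M_n/(0.85 f'_c b)) = 27.4 − √(27.4² − 2 × 10900/(0.85 × 4 × 16.9)) = 8.129 in.
A_s = 0.85 f'_c a b / f_y = 0.85 × 4 × 8.129 × 16.9 / 75 = 6.228 in².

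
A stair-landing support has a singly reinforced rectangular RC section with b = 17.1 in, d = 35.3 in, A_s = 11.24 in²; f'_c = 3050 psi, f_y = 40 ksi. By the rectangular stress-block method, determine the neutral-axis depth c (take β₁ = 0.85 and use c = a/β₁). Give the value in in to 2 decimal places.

c ≈ 11.93 in

T = A_s f_y = 11.24 × 40 = 449.6 kips.
a = T/(0.85 f'_c b) = 449.6/(0.85 × 3.05 × 17.1) = 10.1417 in.
With β₁ = 0.85, c = a/β₁ = 10.1417/0.85 = 11.93 in.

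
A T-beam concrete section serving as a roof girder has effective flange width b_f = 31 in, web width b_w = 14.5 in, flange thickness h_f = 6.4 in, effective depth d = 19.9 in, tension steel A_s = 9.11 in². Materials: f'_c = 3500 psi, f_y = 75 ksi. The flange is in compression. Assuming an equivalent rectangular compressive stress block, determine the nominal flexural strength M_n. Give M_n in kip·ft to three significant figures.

Tension: T = A_s f_y = 9.11 × 75 = 683.25 kips.
Try a within the flange: a = T/(0.85 f'_c b_f) = 683.25/(0.85 × 3.5 × 31) = 7.409 in.
a = 7.409 > h_f = 6.4 in: the block extends into the web. Split into flange-overhang and web parts.
C_f = 0.85 f'_c (b_f − b_w) h_f = 0.85 × 3.5 × (31 − 14.5) × 6.4 = 314.2 kips.
Remaining web compression depth: a_w = (T − C_f)/(0.85 f'_c b_w) = (683.25 − 314.2)/(0.85 × 3.5 × 14.5) = 8.555 in.
M_n = C_f(d − h_f/2) + (T − C_f)(d − a_w/2) = 314.2 × (19.9 − 3.2) + 369.05 × (19.9 − 4.2775) = 5247.1 + 5765.5 = 11012.6 kip·in.
M_n = 11012.6/12 = 917.72 kip·ft.

M_n ≈ 918 kip·ft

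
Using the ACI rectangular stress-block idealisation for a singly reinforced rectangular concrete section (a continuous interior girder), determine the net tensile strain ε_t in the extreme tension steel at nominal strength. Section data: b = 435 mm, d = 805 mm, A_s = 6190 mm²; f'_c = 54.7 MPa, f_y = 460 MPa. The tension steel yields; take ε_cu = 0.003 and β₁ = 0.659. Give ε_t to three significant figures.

a = A_s f_y/(0.85 f'_c b) = 140.78 mm.
β₁ = 0.659, so c = a/β₁ = 140.78/0.659 = 213.63 mm.
From the linear strain diagram with ε_cu = 0.003: ε_t = 0.003 (d − c)/c = 0.003 × (805 − 213.63)/213.63 = 0.00830.
Since ε_t ≥ 0.005, the section is tension-controlled.

ε_t ≈ 0.00830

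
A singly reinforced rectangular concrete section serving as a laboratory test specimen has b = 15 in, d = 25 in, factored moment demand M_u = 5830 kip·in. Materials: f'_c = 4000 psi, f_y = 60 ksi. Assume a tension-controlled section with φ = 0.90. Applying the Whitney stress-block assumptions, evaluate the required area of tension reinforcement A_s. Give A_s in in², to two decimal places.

M_n = M_u/φ = 5830/0.90 = 6477.78 kip·in.
From M_n = 0.85 f'_c a b (d − a/2):
a = d − √(d² − 2M_n/(0.85 f'_c b)) = 25 − √(25² − 2 × 6477.78/(0.85 × 4 × 15)) = 5.739 in.
A_s = 0.85 f'_c a b / f_y = 0.85 × 4 × 5.739 × 15 / 60 = 4.878 in².

A_s ≈ 4.88 in²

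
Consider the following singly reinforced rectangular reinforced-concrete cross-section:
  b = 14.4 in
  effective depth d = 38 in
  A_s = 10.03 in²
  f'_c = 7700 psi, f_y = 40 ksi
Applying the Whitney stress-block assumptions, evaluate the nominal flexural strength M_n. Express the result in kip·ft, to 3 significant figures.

T = A_s f_y = 10.03 × 40 = 401.2 kips.
a = T/(0.85 f'_c b) = 401.2/(0.85 × 7.7 × 14.4) = 4.257 in.
M_n = T(d − a/2) = 401.2 × (38 − 2.1285) = 14391.6 kip·in = 14391.6/12 = 1199.30 kip·ft.

M_n ≈ 1200 kip·ft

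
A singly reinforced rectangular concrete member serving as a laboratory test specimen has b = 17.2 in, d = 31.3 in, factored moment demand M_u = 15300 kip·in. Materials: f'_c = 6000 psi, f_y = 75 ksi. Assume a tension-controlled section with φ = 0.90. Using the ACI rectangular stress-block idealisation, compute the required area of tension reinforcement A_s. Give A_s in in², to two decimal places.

A_s ≈ 8.15 in²

M_n = M_u/φ = 15300/0.90 = 17000 kip·in.
From M_n = 0.85 f'_c a b (d − a/2):
a = d − √(d² − 2M_n/(0.85 f'_c b)) = 31.3 − √(31.3² − 2 × 17000/(0.85 × 6 × 17.2)) = 6.967 in.
A_s = 0.85 f'_c a b / f_y = 0.85 × 6 × 6.967 × 17.2 / 75 = 8.149 in².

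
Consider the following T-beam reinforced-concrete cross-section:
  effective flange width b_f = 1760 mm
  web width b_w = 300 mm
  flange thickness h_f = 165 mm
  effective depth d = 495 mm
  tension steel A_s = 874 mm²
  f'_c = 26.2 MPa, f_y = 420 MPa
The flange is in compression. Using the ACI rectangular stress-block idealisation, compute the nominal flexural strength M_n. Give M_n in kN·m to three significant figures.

Tension: T = A_s f_y = 874 × 420 = 367080 N.
Try a within the flange: a = T/(0.85 f'_c b_f) = 367080/(0.85 × 26.2 × 1760) = 9.37 mm.
Since a = 9.37 ≤ h_f = 165 mm, the stress block lies entirely in the flange; analyse as a rectangular beam of width b_f.
M_n = T(d − a/2) = 367080 × (495 − 4.685) = 179.98 × 10⁶ N·mm.
M_n = 179.98 kN·m.

M_n ≈ 180 kN·m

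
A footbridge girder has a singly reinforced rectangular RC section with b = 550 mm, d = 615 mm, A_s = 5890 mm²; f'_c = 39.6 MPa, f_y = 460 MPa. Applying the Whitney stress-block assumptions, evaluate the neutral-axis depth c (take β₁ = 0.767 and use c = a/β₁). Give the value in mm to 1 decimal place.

c ≈ 190.8 mm

T = A_s f_y = 5890 × 460 = 2709400 N = 2709.4 kN.
Setting C = 0.85 f'_c a b equal to T: a = 2709400/(0.85 × 39.6 × 550) = 146.351 mm.
With β₁ = 0.767, c = a/β₁ = 146.351/0.767 = 190.8 mm.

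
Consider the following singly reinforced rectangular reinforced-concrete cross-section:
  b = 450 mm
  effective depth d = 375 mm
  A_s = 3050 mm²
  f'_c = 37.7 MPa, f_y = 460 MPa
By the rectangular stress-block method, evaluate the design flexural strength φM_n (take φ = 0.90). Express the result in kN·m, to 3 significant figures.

φM_n ≈ 412 kN·m

T = A_s f_y = 3050 × 460 = 1403000 N = 1403 kN.
From C = T: a = T/(0.85 f'_c b) = 1403000/(0.85 × 37.7 × 450) = 97.29 mm.
M_n = T(d − a/2) = 1403 kN × (375 − 48.645) mm = 457.88 kN·m.
φM_n = 0.90 × 457.88 = 412.09 kN·m.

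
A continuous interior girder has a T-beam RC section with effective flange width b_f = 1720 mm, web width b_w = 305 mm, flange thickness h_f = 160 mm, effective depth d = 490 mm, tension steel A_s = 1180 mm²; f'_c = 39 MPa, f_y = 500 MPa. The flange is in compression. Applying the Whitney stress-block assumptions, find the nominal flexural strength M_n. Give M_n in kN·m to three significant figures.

Tension: T = A_s f_y = 1180 × 500 = 590000 N.
Try a within the flange: a = T/(0.85 f'_c b_f) = 590000/(0.85 × 39 × 1720) = 10.35 mm.
Since a = 10.35 ≤ h_f = 160 mm, the stress block lies entirely in the flange; analyse as a rectangular beam of width b_f.
M_n = T(d − a/2) = 590000 × (490 − 5.175) = 286.05 × 10⁶ N·mm.
M_n = 286.05 kN·m.

M_n ≈ 286 kN·m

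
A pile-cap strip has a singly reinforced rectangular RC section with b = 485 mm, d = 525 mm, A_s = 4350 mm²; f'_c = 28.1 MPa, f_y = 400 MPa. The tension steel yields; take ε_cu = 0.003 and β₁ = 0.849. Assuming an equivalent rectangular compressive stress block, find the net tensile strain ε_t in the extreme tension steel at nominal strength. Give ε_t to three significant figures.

a = A_s f_y/(0.85 f'_c b) = 150.20 mm.
β₁ = 0.849, so c = a/β₁ = 150.20/0.849 = 176.91 mm.
From the linear strain diagram with ε_cu = 0.003: ε_t = 0.003 (d − c)/c = 0.003 × (525 − 176.91)/176.91 = 0.00590.
Since ε_t ≥ 0.005, the section is tension-controlled.

ε_t ≈ 0.00590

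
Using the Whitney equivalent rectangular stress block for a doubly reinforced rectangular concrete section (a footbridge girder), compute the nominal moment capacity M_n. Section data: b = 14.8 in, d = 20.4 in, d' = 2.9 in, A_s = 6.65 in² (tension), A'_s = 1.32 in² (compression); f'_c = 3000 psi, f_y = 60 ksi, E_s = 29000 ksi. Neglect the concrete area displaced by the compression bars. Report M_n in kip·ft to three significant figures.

Assume both steels yield.
a = (A_s − A'_s) f_y/(0.85 f'_c b) = (6.65 − 1.32) × 60/(0.85 × 3 × 14.8) = 8.474 in.
c = a/β₁ = 8.474/0.85 = 9.969 in; ε'_s = 0.003(c − d')/c = 0.0021 ≥ ε_y = 0.0021, so the compression steel yields.
M_n = (A_s − A'_s) f_y (d − a/2) + A'_s f_y (d − d') = 319.8 × (20.4 − 4.237) + 79.2 × (20.4 − 2.9) = 5168.9 + 1386.0 = 6554.9 kip·in = 6554.9/12 = 546.24 kip·ft.

M_n ≈ 546 kip·ft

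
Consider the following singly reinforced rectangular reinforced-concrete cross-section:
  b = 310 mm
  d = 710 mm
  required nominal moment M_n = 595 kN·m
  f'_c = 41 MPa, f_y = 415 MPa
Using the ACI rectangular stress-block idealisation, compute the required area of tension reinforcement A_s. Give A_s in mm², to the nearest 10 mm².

With M_n = 0.85 f'_c a b (d − a/2), solve the quadratic for a:
a = d − √(d² − 2M_n/(0.85 f'_c b)) = 710 − √(710² − 2 × 595×10⁶/(0.85 × 41 × 310)) = 82.35 mm.
A_s = 0.85 f'_c a b / f_y = 0.85 × 41 × 82.35 × 310 / 415 = 2143.8 mm².

A_s ≈ 2140 mm²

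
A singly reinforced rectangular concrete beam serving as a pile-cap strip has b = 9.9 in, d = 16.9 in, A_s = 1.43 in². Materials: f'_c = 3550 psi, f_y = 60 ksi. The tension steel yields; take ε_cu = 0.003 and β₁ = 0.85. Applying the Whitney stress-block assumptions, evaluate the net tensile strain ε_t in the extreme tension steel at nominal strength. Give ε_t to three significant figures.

a = A_s f_y/(0.85 f'_c b) = 2.872 in.
β₁ = 0.85, so c = a/β₁ = 2.872/0.85 = 3.379 in.
From the linear strain diagram with ε_cu = 0.003: ε_t = 0.003 (d − c)/c = 0.003 × (16.9 − 3.379)/3.379 = 0.0120.
Since ε_t ≥ 0.005, the section is tension-controlled.

ε_t ≈ 0.0120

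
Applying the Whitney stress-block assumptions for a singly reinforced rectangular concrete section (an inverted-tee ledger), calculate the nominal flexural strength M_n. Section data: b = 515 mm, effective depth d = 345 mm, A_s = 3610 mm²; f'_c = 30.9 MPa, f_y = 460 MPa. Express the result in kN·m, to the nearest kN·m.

T = A_s f_y = 3610 × 460 = 1660600 N = 1660.6 kN.
From C = T: a = T/(0.85 f'_c b) = 1660600/(0.85 × 30.9 × 515) = 122.77 mm.
M_n = T(d − a/2) = 1660.6 kN × (345 − 61.385) mm = 470.97 kN·m.

M_n ≈ 471 kN·m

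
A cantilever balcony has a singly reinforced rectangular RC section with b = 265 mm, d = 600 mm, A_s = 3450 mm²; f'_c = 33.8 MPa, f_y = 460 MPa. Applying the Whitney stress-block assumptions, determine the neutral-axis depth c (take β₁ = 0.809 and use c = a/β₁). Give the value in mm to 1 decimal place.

c ≈ 257.7 mm

T = A_s f_y = 3450 × 460 = 1587000 N = 1587 kN.
Setting C = 0.85 f'_c a b equal to T: a = 1587000/(0.85 × 33.8 × 265) = 208.447 mm.
With β₁ = 0.809, c = a/β₁ = 208.447/0.809 = 257.7 mm.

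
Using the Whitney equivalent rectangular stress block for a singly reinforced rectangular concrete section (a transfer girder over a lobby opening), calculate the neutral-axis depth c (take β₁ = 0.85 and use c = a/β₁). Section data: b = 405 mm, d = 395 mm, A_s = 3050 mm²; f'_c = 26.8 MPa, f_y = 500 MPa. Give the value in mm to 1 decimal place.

T = A_s f_y = 3050 × 500 = 1525000 N = 1525 kN.
Setting C = 0.85 f'_c a b equal to T: a = 1525000/(0.85 × 26.8 × 405) = 165.296 mm.
With β₁ = 0.85, c = a/β₁ = 165.296/0.85 = 194.5 mm.

c ≈ 194.5 mm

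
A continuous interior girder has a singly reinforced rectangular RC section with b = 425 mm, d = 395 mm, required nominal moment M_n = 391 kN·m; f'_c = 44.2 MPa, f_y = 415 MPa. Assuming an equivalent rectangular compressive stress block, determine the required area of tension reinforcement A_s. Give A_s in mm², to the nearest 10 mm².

With M_n = 0.85 f'_c a b (d − a/2), solve the quadratic for a:
a = d − √(d² − 2M_n/(0.85 f'_c b)) = 395 − √(395² − 2 × 391×10⁶/(0.85 × 44.2 × 425)) = 67.82 mm.
A_s = 0.85 f'_c a b / f_y = 0.85 × 44.2 × 67.82 × 425 / 415 = 2609.4 mm².

A_s ≈ 2610 mm²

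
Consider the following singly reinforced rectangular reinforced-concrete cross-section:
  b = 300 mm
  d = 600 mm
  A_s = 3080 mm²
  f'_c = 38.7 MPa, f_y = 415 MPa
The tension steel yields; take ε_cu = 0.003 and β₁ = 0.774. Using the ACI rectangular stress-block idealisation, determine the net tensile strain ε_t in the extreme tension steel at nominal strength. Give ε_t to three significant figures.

ε_t ≈ 0.00776

a = A_s f_y/(0.85 f'_c b) = 129.52 mm.
β₁ = 0.774, so c = a/β₁ = 129.52/0.774 = 167.34 mm.
From the linear strain diagram with ε_cu = 0.003: ε_t = 0.003 (d − c)/c = 0.003 × (600 − 167.34)/167.34 = 0.00776.
Since ε_t ≥ 0.005, the section is tension-controlled.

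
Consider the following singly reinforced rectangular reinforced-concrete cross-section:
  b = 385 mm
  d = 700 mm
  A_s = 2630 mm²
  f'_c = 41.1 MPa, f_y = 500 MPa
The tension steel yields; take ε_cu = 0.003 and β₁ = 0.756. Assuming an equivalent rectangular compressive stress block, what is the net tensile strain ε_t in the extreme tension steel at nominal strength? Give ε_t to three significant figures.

a = A_s f_y/(0.85 f'_c b) = 97.77 mm.
β₁ = 0.756, so c = a/β₁ = 97.77/0.756 = 129.33 mm.
From the linear strain diagram with ε_cu = 0.003: ε_t = 0.003 (d − c)/c = 0.003 × (700 − 129.33)/129.33 = 0.0132.
Since ε_t ≥ 0.005, the section is tension-controlled.

ε_t ≈ 0.0132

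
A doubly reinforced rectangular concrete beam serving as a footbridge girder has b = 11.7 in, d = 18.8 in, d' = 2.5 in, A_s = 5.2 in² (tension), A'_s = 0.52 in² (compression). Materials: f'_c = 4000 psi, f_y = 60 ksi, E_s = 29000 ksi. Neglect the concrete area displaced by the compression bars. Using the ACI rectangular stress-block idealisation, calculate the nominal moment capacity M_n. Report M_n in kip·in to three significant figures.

Assume both steels yield.
a = (A_s − A'_s) f_y/(0.85 f'_c b) = (5.2 − 0.52) × 60/(0.85 × 4 × 11.7) = 7.059 in.
c = a/β₁ = 7.059/0.85 = 8.305 in; ε'_s = 0.003(c − d')/c = 0.0021 ≥ ε_y = 0.0021, so the compression steel yields.
M_n = (A_s − A'_s) f_y (d − a/2) + A'_s f_y (d − d') = 280.8 × (18.8 − 3.5295) + 31.2 × (18.8 − 2.5) = 4288.0 + 508.6 = 4796.6 kip·in.

M_n ≈ 4800 kip·in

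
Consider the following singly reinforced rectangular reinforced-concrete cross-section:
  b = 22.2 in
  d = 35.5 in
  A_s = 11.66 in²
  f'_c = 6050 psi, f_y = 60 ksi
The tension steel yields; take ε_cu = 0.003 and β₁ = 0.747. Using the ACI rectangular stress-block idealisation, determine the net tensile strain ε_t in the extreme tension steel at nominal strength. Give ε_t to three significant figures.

ε_t ≈ 0.00998

a = A_s f_y/(0.85 f'_c b) = 6.128 in.
β₁ = 0.747, so c = a/β₁ = 6.128/0.747 = 8.203 in.
From the linear strain diagram with ε_cu = 0.003: ε_t = 0.003 (d − c)/c = 0.003 × (35.5 − 8.203)/8.203 = 0.00998.
Since ε_t ≥ 0.005, the section is tension-controlled.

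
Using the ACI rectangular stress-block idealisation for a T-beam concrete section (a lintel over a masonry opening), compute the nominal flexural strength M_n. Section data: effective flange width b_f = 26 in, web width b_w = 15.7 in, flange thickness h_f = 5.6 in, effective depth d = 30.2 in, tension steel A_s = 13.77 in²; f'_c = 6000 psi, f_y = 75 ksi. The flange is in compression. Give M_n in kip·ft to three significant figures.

M_n ≈ 2250 kip·ft

Tension: T = A_s f_y = 13.77 × 75 = 1032.75 kips.
Try a within the flange: a = T/(0.85 f'_c b_f) = 1032.75/(0.85 × 6 × 26) = 7.788 in.
a = 7.788 > h_f = 5.6 in: the block extends into the web. Split into flange-overhang and web parts.
C_f = 0.85 f'_c (b_f − b_w) h_f = 0.85 × 6 × (26 − 15.7) × 5.6 = 294.2 kips.
Remaining web compression depth: a_w = (T − C_f)/(0.85 f'_c b_w) = (1032.75 − 294.2)/(0.85 × 6 × 15.7) = 9.224 in.
M_n = C_f(d − h_f/2) + (T − C_f)(d − a_w/2) = 294.2 × (30.2 − 2.8) + 738.55 × (30.2 − 4.612) = 8061.1 + 18898.0 = 26959.1 kip·in.
M_n = 26959.1/12 = 2246.59 kip·ft.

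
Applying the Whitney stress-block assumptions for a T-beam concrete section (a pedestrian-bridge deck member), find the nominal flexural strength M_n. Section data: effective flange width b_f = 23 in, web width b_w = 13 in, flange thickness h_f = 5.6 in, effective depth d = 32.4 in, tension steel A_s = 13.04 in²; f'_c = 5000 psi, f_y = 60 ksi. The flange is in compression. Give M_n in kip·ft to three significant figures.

M_n ≈ 1830 kip·ft

Tension: T = A_s f_y = 13.04 × 60 = 782.4 kips.
Try a within the flange: a = T/(0.85 f'_c b_f) = 782.4/(0.85 × 5 × 23) = 8.004 in.
a = 8.004 > h_f = 5.6 in: the block extends into the web. Split into flange-overhang and web parts.
C_f = 0.85 f'_c (b_f − b_w) h_f = 0.85 × 5 × (23 − 13) × 5.6 = 238.0 kips.
Remaining web compression depth: a_w = (T − C_f)/(0.85 f'_c b_w) = (782.4 − 238.0)/(0.85 × 5 × 13) = 9.853 in.
M_n = C_f(d − h_f/2) + (T − C_f)(d − a_w/2) = 238.0 × (32.4 − 2.8) + 544.4 × (32.4 − 4.9265) = 7044.8 + 14956.6 = 22001.4 kip·in.
M_n = 22001.4/12 = 1833.45 kip·ft.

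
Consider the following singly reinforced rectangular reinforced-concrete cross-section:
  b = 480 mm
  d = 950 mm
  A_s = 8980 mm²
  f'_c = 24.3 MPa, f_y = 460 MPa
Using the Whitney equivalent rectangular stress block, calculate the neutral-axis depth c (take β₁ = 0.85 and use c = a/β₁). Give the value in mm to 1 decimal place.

T = A_s f_y = 8980 × 460 = 4130800 N = 4130.8 kN.
Setting C = 0.85 f'_c a b equal to T: a = 4130800/(0.85 × 24.3 × 480) = 416.646 mm.
With β₁ = 0.85, c = a/β₁ = 416.646/0.85 = 490.2 mm.

c ≈ 490.2 mm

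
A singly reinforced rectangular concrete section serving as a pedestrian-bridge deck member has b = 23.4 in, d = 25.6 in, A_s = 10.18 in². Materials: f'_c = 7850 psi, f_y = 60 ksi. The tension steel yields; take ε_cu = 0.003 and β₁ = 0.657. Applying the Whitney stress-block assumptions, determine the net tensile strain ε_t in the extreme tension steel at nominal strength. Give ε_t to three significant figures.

a = A_s f_y/(0.85 f'_c b) = 3.912 in.
β₁ = 0.657, so c = a/β₁ = 3.912/0.657 = 5.954 in.
From the linear strain diagram with ε_cu = 0.003: ε_t = 0.003 (d − c)/c = 0.003 × (25.6 − 5.954)/5.954 = 0.00990.
Since ε_t ≥ 0.005, the section is tension-controlled.

ε_t ≈ 0.00990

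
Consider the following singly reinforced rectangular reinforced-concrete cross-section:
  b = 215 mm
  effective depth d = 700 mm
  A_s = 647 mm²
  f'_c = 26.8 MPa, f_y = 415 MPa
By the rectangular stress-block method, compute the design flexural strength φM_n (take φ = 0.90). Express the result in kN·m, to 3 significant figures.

φM_n ≈ 163 kN·m

T = A_s f_y = 647 × 415 = 268505 N = 268.505 kN.
From C = T: a = T/(0.85 f'_c b) = 268505/(0.85 × 26.8 × 215) = 54.82 mm.
M_n = T(d − a/2) = 268.505 kN × (700 − 27.41) mm = 180.59 kN·m.
φM_n = 0.90 × 180.59 = 162.53 kN·m.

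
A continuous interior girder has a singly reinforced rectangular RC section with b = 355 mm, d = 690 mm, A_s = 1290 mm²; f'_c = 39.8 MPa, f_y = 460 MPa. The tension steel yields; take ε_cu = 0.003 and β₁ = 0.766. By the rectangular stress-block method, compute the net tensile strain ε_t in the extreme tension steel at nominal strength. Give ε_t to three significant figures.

ε_t ≈ 0.0291

a = A_s f_y/(0.85 f'_c b) = 49.41 mm.
β₁ = 0.766, so c = a/β₁ = 49.41/0.766 = 64.50 mm.
From the linear strain diagram with ε_cu = 0.003: ε_t = 0.003 (d − c)/c = 0.003 × (690 − 64.50)/64.50 = 0.0291.
Since ε_t ≥ 0.005, the section is tension-controlled.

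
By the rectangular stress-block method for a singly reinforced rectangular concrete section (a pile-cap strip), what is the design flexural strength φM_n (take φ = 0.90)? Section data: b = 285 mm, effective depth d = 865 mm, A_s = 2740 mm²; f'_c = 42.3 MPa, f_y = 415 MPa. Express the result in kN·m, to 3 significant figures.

T = A_s f_y = 2740 × 415 = 1137100 N = 1137.1 kN.
From C = T: a = T/(0.85 f'_c b) = 1137100/(0.85 × 42.3 × 285) = 110.97 mm.
M_n = T(d − a/2) = 1137.1 kN × (865 − 55.485) mm = 920.50 kN·m.
φM_n = 0.90 × 920.50 = 828.45 kN·m.

φM_n ≈ 828 kN·m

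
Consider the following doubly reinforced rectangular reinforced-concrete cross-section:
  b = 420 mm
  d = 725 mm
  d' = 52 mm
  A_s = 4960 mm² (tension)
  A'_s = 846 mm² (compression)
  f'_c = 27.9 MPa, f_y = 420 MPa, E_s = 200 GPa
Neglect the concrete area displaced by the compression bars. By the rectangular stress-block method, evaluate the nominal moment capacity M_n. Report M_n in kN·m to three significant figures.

M_n ≈ 1340 kN·m

Assume both tension and compression steel yield.
Net tension couple steel: A_s − A'_s = 4114 mm².
a = (A_s − A'_s) f_y / (0.85 f'_c b) = 1727880/(0.85 × 27.9 × 420) = 173.48 mm.
c = a/β₁ = 173.48/0.85 = 204.09 mm; ε'_s = 0.003(c − d')/c = 0.0022 ≥ f_y/E_s = 0.0021, so compression steel does yield.
M_n = (A_s − A'_s) f_y (d − a/2) + A'_s f_y (d − d') = [1727880 × (725 − 86.74) + 355320 × (725 − 52)] × 10⁻⁶ = 1102.84 + 239.13 = 1341.97 kN·m.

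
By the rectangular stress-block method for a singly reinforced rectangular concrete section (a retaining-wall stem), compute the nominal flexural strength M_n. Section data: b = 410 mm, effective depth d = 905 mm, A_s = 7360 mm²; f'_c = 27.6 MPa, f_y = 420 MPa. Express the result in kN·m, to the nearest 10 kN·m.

T = A_s f_y = 7360 × 420 = 3091200 N = 3091.2 kN.
From C = T: a = T/(0.85 f'_c b) = 3091200/(0.85 × 27.6 × 410) = 321.38 mm.
M_n = T(d − a/2) = 3091.2 kN × (905 − 160.69) mm = 2300.81 kN·m.

M_n ≈ 2300 kN·m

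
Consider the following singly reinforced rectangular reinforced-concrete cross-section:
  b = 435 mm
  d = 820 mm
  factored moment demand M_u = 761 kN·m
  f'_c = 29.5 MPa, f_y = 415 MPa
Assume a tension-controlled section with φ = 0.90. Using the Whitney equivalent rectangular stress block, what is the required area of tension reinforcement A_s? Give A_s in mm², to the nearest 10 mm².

M_n = M_u/φ = 761/0.90 = 845.556 kN·m.
With M_n = 0.85 f'_c a b (d − a/2), solve the quadratic for a:
a = d − √(d² − 2M_n/(0.85 f'_c b)) = 820 − √(820² − 2 × 845.556×10⁶/(0.85 × 29.5 × 435)) = 100.72 mm.
A_s = 0.85 f'_c a b / f_y = 0.85 × 29.5 × 100.72 × 435 / 415 = 2647.3 mm².

A_s ≈ 2650 mm²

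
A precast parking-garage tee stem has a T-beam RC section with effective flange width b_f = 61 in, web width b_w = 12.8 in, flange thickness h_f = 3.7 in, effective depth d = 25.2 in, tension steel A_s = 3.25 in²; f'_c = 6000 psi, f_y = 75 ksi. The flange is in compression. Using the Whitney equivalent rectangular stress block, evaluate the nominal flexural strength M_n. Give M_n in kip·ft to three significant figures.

M_n ≈ 504 kip·ft

Tension: T = A_s f_y = 3.25 × 75 = 243.75 kips.
Try a within the flange: a = T/(0.85 f'_c b_f) = 243.75/(0.85 × 6 × 61) = 0.784 in.
Since a = 0.784 ≤ h_f = 3.7 in, the stress block lies entirely in the flange; analyse as a rectangular beam of width b_f.
M_n = T(d − a/2) = 243.75 × (25.2 − 0.392) = 6047.0 kip·in.
M_n = 6047.0/12 = 503.92 kip·ft.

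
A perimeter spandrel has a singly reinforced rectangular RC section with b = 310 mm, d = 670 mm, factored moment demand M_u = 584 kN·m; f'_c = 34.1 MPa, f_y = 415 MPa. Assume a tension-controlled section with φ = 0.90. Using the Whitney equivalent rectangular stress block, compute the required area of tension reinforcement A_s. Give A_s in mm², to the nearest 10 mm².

M_n = M_u/φ = 584/0.90 = 648.889 kN·m.
With M_n = 0.85 f'_c a b (d − a/2), solve the quadratic for a:
a = d − √(d² − 2M_n/(0.85 f'_c b)) = 670 − √(670² − 2 × 648.889×10⁶/(0.85 × 34.1 × 310)) = 118.21 mm.
A_s = 0.85 f'_c a b / f_y = 0.85 × 34.1 × 118.21 × 310 / 415 = 2559.4 mm².

A_s ≈ 2560 mm²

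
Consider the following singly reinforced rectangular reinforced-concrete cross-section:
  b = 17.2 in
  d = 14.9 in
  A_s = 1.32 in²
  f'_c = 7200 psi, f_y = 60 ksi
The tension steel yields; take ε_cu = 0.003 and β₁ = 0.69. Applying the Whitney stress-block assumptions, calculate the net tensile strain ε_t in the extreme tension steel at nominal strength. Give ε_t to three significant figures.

a = A_s f_y/(0.85 f'_c b) = 0.752 in.
β₁ = 0.69, so c = a/β₁ = 0.752/0.69 = 1.090 in.
From the linear strain diagram with ε_cu = 0.003: ε_t = 0.003 (d − c)/c = 0.003 × (14.9 − 1.090)/1.090 = 0.0380.
Since ε_t ≥ 0.005, the section is tension-controlled.

ε_t ≈ 0.0380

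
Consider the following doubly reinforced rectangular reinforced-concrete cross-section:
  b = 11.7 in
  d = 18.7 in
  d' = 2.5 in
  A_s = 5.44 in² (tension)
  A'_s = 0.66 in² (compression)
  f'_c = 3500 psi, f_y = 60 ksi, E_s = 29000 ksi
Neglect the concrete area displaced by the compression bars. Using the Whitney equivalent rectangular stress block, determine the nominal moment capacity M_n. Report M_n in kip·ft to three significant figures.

Assume both steels yield.
a = (A_s − A'_s) f_y/(0.85 f'_c b) = (5.44 − 0.66) × 60/(0.85 × 3.5 × 11.7) = 8.240 in.
c = a/β₁ = 8.240/0.85 = 9.694 in; ε'_s = 0.003(c − d')/c = 0.0022 ≥ ε_y = 0.0021, so the compression steel yields.
M_n = (A_s − A'_s) f_y (d − a/2) + A'_s f_y (d − d') = 286.8 × (18.7 − 4.12) + 39.6 × (18.7 − 2.5) = 4181.5 + 641.5 = 4823.0 kip·in = 4823.0/12 = 401.92 kip·ft.

M_n ≈ 402 kip·ft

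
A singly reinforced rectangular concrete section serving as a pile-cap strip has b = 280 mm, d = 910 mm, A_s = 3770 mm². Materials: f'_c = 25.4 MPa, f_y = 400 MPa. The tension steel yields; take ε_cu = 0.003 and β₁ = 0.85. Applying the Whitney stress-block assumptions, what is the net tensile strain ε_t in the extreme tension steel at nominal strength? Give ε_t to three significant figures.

ε_t ≈ 0.00630

a = A_s f_y/(0.85 f'_c b) = 249.45 mm.
β₁ = 0.85, so c = a/β₁ = 249.45/0.85 = 293.47 mm.
From the linear strain diagram with ε_cu = 0.003: ε_t = 0.003 (d − c)/c = 0.003 × (910 − 293.47)/293.47 = 0.00630.
Since ε_t ≥ 0.005, the section is tension-controlled.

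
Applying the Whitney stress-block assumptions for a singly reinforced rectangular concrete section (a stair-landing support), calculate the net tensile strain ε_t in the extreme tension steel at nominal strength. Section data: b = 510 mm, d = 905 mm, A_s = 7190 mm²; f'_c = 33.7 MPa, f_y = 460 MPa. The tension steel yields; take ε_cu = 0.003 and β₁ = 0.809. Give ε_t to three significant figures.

ε_t ≈ 0.00670

a = A_s f_y/(0.85 f'_c b) = 226.40 mm.
β₁ = 0.809, so c = a/β₁ = 226.40/0.809 = 279.85 mm.
From the linear strain diagram with ε_cu = 0.003: ε_t = 0.003 (d − c)/c = 0.003 × (905 − 279.85)/279.85 = 0.00670.
Since ε_t ≥ 0.005, the section is tension-controlled.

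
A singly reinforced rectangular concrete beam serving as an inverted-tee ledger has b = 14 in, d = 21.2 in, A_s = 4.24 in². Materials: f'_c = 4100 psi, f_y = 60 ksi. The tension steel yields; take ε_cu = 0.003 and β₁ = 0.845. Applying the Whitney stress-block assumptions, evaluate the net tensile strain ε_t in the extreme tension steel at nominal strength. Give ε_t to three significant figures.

ε_t ≈ 0.00731

a = A_s f_y/(0.85 f'_c b) = 5.214 in.
β₁ = 0.845, so c = a/β₁ = 5.214/0.845 = 6.170 in.
From the linear strain diagram with ε_cu = 0.003: ε_t = 0.003 (d − c)/c = 0.003 × (21.2 − 6.170)/6.170 = 0.00731.
Since ε_t ≥ 0.005, the section is tension-controlled.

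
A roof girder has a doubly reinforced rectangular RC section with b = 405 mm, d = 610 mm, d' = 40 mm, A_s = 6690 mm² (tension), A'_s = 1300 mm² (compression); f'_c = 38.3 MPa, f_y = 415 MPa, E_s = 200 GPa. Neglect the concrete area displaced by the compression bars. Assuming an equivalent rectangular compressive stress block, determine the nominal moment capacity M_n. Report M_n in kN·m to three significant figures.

Assume both tension and compression steel yield.
Net tension couple steel: A_s − A'_s = 5390 mm².
a = (A_s − A'_s) f_y / (0.85 f'_c b) = 2236850/(0.85 × 38.3 × 405) = 169.65 mm.
c = a/β₁ = 169.65/0.776 = 218.62 mm; ε'_s = 0.003(c − d')/c = 0.0025 ≥ f_y/E_s = 0.0021, so compression steel does yield.
M_n = (A_s − A'_s) f_y (d − a/2) + A'_s f_y (d − d') = [2236850 × (610 − 84.825) + 539500 × (610 − 40)] × 10⁻⁶ = 1174.74 + 307.52 = 1482.26 kN·m.

M_n ≈ 1480 kN·m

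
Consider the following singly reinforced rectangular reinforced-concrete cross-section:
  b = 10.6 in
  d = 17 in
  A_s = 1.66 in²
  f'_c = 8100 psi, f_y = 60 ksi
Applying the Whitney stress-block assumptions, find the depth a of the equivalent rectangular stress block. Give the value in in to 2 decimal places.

T = A_s f_y = 1.66 × 60 = 99.6 kips.
a = T/(0.85 f'_c b) = 99.6/(0.85 × 8.1 × 10.6) = 1.36 in.

a ≈ 1.36 in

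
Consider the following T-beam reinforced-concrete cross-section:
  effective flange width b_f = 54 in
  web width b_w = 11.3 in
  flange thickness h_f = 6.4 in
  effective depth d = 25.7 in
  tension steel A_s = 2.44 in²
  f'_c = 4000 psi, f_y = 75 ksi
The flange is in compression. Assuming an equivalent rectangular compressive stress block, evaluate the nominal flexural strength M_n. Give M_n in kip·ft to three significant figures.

Tension: T = A_s f_y = 2.44 × 75 = 183 kips.
Try a within the flange: a = T/(0.85 f'_c b_f) = 183/(0.85 × 4 × 54) = 0.997 in.
Since a = 0.997 ≤ h_f = 6.4 in, the stress block lies entirely in the flange; analyse as a rectangular beam of width b_f.
M_n = T(d − a/2) = 183 × (25.7 − 0.4985) = 4611.9 kip·in.
M_n = 4611.9/12 = 384.33 kip·ft.

M_n ≈ 384 kip·ft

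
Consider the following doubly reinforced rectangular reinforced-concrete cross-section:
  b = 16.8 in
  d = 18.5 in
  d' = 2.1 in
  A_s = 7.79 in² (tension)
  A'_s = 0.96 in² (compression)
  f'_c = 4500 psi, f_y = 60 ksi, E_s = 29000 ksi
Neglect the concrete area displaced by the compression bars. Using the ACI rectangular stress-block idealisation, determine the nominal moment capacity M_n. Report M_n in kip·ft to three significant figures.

Assume both steels yield.
a = (A_s − A'_s) f_y/(0.85 f'_c b) = (7.79 − 0.96) × 60/(0.85 × 4.5 × 16.8) = 6.377 in.
c = a/β₁ = 6.377/0.825 = 7.730 in; ε'_s = 0.003(c − d')/c = 0.0022 ≥ ε_y = 0.0021, so the compression steel yields.
M_n = (A_s − A'_s) f_y (d − a/2) + A'_s f_y (d − d') = 409.8 × (18.5 − 3.1885) + 57.6 × (18.5 − 2.1) = 6274.7 + 944.6 = 7219.3 kip·in = 7219.3/12 = 601.61 kip·ft.

M_n ≈ 602 kip·ft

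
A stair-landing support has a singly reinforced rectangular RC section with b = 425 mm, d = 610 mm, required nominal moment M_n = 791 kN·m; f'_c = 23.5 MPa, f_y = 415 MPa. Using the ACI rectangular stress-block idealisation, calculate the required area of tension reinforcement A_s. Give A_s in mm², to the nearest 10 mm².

With M_n = 0.85 f'_c a b (d − a/2), solve the quadratic for a:
a = d − √(d² − 2M_n/(0.85 f'_c b)) = 610 − √(610² − 2 × 791×10⁶/(0.85 × 23.5 × 425)) = 179.01 mm.
A_s = 0.85 f'_c a b / f_y = 0.85 × 23.5 × 179.01 × 425 / 415 = 3661.9 mm².

A_s ≈ 3660 mm²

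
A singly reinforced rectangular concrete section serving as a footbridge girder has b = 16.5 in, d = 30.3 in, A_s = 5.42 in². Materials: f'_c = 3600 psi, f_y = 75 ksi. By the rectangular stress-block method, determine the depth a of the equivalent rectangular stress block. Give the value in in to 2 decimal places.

T = A_s f_y = 5.42 × 75 = 406.5 kips.
a = T/(0.85 f'_c b) = 406.5/(0.85 × 3.6 × 16.5) = 8.05 in.

a ≈ 8.05 in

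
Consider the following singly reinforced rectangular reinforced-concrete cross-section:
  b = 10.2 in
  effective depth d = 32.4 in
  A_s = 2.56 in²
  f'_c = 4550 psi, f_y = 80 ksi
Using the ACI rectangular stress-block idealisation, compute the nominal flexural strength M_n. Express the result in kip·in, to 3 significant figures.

T = A_s f_y = 2.56 × 80 = 204.8 kips.
a = T/(0.85 f'_c b) = 204.8/(0.85 × 4.55 × 10.2) = 5.192 in.
M_n = T(d − a/2) = 204.8 × (32.4 − 2.596) = 6103.9 kip·in.

M_n ≈ 6100 kip·in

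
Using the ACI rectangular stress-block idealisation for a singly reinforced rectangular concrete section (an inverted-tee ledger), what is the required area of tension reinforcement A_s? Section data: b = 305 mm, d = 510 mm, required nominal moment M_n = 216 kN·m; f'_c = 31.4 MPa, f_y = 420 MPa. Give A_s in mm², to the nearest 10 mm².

With M_n = 0.85 f'_c a b (d − a/2), solve the quadratic for a:
a = d − √(d² − 2M_n/(0.85 f'_c b)) = 510 − √(510² − 2 × 216×10⁶/(0.85 × 31.4 × 305)) = 54.99 mm.
A_s = 0.85 f'_c a b / f_y = 0.85 × 31.4 × 54.99 × 305 / 420 = 1065.8 mm².

A_s ≈ 1070 mm²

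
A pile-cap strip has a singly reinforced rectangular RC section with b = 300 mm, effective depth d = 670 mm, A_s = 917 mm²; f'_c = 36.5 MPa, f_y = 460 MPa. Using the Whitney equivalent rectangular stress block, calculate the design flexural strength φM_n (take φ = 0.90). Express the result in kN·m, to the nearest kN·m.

φM_n ≈ 246 kN·m

T = A_s f_y = 917 × 460 = 421820 N = 421.82 kN.
From C = T: a = T/(0.85 f'_c b) = 421820/(0.85 × 36.5 × 300) = 45.32 mm.
M_n = T(d − a/2) = 421.82 kN × (670 − 22.66) mm = 273.06 kN·m.
φM_n = 0.90 × 273.06 = 245.75 kN·m.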